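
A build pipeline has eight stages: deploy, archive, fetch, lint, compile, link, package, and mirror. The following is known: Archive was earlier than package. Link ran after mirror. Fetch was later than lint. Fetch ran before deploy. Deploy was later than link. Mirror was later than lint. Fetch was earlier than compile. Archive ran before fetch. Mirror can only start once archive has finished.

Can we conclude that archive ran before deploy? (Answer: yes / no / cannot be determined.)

yes

Chain the constraints: archive → fetch → deploy. Each link is directly stated, so archive comes before deploy.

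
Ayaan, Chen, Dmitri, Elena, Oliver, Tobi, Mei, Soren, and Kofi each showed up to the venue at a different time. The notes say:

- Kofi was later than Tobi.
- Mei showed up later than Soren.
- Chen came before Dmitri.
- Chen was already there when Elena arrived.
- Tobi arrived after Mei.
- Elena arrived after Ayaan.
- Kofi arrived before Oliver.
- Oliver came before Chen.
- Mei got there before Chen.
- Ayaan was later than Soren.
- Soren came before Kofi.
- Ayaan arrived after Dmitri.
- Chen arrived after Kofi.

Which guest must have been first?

Soren

Soren has a chain of constraints placing them before every other guest, so Soren must be first.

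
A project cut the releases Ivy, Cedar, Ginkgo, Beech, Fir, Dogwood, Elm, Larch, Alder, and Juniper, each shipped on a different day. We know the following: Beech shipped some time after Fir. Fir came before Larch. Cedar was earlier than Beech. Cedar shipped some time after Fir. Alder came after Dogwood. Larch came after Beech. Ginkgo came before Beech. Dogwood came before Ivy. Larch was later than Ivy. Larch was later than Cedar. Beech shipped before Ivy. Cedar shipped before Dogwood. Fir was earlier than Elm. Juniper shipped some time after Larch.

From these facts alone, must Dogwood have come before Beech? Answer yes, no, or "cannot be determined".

No chain of stated constraints runs from Dogwood to Beech, and none runs from Beech to Dogwood either.
So the relative order of Dogwood and Beech is not fixed by the given facts.

cannot be determined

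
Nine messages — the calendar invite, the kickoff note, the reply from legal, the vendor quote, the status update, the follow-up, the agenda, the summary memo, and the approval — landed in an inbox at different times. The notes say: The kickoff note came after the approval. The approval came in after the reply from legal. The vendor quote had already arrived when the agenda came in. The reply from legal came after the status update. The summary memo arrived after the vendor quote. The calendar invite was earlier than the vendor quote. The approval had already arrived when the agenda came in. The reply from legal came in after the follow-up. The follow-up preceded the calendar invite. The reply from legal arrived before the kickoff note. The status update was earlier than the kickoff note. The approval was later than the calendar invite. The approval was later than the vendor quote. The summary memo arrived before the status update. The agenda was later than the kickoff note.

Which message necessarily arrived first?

the follow-up

The follow-up has a chain of constraints placing it before every other message, so the follow-up must be first.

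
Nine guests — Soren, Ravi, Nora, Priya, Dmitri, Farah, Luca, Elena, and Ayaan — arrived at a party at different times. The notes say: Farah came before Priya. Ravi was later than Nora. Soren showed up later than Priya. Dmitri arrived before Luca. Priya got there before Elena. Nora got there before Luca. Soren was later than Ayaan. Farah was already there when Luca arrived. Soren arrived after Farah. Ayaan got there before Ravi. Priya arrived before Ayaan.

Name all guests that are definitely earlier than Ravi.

Ayaan, Farah, Nora, Priya

Directly stated before Ravi: Ayaan and Nora.
Farah reaches Ravi via Farah → Priya → Ayaan → Ravi.
Priya reaches Ravi via Priya → Ayaan → Ravi.
No chain forces Luca (or any of the others) ahead of Ravi.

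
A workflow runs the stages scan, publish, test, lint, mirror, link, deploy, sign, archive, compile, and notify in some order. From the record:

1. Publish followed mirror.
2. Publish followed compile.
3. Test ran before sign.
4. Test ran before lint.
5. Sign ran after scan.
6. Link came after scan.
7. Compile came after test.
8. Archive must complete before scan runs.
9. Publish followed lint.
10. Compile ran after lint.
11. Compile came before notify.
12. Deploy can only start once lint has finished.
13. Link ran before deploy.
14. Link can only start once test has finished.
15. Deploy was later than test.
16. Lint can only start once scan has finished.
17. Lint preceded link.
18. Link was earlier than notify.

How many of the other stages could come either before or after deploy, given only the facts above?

5

Forced before deploy: archive, link, lint, scan, and test.
That leaves compile, mirror, notify, publish, and sign with no forced order relative to deploy — 5.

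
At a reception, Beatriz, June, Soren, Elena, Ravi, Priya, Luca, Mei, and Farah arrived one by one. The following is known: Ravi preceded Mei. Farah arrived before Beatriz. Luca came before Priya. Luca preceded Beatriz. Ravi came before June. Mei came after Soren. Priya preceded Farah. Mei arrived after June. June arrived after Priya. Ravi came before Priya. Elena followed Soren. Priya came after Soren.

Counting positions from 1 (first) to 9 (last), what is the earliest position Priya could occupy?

4

Luca, Ravi, and Soren must all come before Priya — 3 forced predecessors.
Nothing else is forced ahead of Priya, so their earliest slot is position 3 + 1 = 4.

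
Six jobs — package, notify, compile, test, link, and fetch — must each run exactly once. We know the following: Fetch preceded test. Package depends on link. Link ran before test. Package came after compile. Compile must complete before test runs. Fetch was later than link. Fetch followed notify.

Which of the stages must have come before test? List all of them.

compile, fetch, link, notify

Directly stated before test: compile, fetch, and link.
Notify reaches test via notify → fetch → test.
No chain forces package ahead of test.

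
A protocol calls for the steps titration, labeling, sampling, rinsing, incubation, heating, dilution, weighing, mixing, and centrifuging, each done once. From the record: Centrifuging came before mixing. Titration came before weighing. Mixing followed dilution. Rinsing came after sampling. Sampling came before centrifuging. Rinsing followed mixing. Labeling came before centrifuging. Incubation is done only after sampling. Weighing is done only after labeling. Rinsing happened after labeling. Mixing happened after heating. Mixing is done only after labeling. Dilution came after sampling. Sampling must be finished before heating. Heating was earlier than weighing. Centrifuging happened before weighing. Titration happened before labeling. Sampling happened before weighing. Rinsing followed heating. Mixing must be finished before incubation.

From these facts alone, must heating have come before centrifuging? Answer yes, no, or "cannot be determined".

No chain of stated constraints runs from heating to centrifuging, and none runs from centrifuging to heating either.
So the relative order of heating and centrifuging is not fixed by the given facts.

cannot be determined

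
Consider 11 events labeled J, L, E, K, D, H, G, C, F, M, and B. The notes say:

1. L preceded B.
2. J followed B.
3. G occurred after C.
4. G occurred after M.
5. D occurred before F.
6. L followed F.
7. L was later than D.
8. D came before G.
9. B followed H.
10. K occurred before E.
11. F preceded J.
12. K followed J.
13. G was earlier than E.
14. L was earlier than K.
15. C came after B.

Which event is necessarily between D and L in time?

Tracing the constraints gives D → F → L, so F sits after D and before L.
No other event is forced both after D and before L.

F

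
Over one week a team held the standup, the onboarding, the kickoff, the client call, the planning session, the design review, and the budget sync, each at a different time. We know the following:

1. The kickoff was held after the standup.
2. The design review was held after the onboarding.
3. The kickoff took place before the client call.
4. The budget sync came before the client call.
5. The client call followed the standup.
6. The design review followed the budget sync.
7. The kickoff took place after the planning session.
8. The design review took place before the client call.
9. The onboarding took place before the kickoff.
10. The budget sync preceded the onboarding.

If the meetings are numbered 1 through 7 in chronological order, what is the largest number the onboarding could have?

The onboarding must come before the client call, the design review, and the kickoff — 3 meetings forced after it.
Everything else can be placed before the onboarding in some valid order, so the onboarding can sit as late as position 7 − 3 = 4.

4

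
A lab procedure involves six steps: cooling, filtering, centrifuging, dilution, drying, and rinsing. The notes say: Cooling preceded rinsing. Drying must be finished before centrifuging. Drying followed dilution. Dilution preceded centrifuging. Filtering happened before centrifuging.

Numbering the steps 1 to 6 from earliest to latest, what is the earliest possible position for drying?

2

Dilution must come before drying — 1 forced predecessor.
Nothing else is forced ahead of drying, so its earliest slot is position 1 + 1 = 2.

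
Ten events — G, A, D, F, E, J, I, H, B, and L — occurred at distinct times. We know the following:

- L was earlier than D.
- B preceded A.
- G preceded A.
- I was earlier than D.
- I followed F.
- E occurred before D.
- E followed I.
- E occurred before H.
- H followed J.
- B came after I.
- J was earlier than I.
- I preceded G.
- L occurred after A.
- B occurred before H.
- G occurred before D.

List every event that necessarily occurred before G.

F, I, J

Directly stated before G: I.
F reaches G via F → I → G.
J reaches G via J → I → G.
No chain forces B (or any of the others) ahead of G.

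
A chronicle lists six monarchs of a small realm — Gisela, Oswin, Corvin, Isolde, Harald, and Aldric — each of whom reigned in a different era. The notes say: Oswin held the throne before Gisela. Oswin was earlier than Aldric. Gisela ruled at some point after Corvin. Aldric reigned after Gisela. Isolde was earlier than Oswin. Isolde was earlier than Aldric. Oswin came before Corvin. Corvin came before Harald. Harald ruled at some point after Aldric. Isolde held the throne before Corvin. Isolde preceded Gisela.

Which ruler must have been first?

Isolde

Isolde has a chain of constraints placing them before every other ruler, so Isolde must be first.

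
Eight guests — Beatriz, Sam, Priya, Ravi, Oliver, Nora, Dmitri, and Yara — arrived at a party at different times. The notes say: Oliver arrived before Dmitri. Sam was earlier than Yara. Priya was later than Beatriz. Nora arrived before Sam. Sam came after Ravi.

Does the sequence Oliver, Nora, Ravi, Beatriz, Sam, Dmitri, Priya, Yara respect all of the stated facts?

yes

Check each stated constraint against the proposed order — e.g. Nora is ahead of Sam; Oliver is ahead of Dmitri. Every pair is in the required order; nothing is violated.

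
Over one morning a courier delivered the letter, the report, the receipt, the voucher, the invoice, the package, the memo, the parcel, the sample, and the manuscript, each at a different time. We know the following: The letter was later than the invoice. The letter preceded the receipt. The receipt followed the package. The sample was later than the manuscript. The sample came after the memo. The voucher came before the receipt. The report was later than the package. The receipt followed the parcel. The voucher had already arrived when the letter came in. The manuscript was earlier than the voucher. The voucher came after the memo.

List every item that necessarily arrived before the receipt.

Directly stated before the receipt: the letter, the package, the parcel, and the voucher.
The invoice reaches the receipt via the invoice → the letter → the receipt.
The manuscript reaches the receipt via the manuscript → the voucher → the receipt.
The memo reaches the receipt via the memo → the voucher → the receipt.

the invoice, the letter, the manuscript, the memo, the package, the parcel, the voucher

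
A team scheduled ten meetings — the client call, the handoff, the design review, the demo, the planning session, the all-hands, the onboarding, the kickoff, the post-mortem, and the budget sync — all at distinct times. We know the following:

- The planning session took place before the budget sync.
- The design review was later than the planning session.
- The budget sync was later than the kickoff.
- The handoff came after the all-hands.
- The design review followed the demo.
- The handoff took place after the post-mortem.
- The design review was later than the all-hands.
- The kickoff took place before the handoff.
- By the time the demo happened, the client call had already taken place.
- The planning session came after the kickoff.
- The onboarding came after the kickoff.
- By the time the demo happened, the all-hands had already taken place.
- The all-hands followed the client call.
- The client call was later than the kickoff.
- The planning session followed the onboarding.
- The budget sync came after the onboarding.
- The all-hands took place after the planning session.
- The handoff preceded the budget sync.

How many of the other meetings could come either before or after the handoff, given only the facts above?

2

Forced before the handoff: the all-hands, the client call, the kickoff, the onboarding, the planning session, and the post-mortem; forced after the handoff: the budget sync.
That leaves the demo and the design review with no forced order relative to the handoff — 2.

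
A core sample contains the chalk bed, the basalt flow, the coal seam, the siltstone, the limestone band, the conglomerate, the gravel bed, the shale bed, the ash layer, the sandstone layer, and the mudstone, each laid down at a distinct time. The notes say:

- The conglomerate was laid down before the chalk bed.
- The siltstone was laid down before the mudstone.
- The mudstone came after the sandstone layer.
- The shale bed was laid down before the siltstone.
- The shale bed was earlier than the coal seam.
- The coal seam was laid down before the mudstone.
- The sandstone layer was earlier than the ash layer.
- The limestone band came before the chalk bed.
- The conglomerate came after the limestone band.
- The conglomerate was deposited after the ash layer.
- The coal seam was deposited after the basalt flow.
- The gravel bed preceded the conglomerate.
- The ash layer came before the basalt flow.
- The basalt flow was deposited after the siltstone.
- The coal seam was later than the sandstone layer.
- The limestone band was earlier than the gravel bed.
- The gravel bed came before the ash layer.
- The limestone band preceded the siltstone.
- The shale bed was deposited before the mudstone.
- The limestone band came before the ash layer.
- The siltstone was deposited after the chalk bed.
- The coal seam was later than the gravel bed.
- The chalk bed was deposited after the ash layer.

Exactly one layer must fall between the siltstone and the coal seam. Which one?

Tracing the constraints gives the siltstone → the basalt flow → the coal seam, so the basalt flow sits after the siltstone and before the coal seam.
No other layer is forced both after the siltstone and before the coal seam.

the basalt flow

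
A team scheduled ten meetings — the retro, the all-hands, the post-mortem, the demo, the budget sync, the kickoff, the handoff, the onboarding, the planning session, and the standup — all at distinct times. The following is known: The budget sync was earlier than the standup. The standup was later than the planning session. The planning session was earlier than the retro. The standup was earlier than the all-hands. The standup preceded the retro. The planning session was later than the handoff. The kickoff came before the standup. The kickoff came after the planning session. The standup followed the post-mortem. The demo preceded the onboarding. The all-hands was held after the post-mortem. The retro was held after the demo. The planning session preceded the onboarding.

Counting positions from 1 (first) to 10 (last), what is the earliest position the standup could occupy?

The budget sync, the handoff, the kickoff, the planning session, and the post-mortem must all come before the standup — 5 forced predecessors.
Nothing else is forced ahead of the standup, so its earliest slot is position 5 + 1 = 6.

6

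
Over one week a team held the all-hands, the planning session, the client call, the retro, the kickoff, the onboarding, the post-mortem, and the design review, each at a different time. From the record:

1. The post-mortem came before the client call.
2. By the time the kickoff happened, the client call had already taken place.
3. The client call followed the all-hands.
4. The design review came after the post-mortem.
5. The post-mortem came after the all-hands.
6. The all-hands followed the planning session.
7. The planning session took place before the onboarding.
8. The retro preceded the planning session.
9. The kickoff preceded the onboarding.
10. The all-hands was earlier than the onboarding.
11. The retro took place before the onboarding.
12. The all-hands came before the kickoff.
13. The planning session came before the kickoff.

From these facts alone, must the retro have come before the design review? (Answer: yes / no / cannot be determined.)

yes

Chain the constraints: the retro → the planning session → the all-hands → the post-mortem → the design review. Each link is directly stated, so the retro comes before the design review.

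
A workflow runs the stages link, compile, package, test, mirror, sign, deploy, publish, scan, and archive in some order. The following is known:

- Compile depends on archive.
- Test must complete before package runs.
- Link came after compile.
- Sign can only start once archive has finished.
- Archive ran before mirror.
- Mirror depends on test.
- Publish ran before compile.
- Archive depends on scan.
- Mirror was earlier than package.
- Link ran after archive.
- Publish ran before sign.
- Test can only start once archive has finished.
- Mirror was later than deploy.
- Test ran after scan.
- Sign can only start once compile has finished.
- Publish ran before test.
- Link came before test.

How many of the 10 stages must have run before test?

5

Directly stated before test: archive, link, publish, and scan.
Compile reaches test via compile → link → test.
No chain forces package (or any of the others) ahead of test.
That's archive, compile, link, publish, and scan — 5 in all.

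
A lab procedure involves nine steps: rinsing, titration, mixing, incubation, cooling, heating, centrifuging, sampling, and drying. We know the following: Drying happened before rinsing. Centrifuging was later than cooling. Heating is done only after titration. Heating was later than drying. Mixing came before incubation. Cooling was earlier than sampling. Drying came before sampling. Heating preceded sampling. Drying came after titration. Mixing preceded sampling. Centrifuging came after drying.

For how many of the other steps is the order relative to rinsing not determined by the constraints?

Forced before rinsing: drying and titration.
That leaves centrifuging, cooling, heating, incubation, mixing, and sampling with no forced order relative to rinsing — 6.

6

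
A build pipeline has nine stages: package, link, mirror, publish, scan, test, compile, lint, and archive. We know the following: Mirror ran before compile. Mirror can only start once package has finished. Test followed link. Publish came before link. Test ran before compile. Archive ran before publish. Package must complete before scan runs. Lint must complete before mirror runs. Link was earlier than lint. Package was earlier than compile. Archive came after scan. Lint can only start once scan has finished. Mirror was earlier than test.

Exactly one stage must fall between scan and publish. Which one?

archive

Tracing the constraints gives scan → archive → publish, so archive sits after scan and before publish.
No other stage is forced both after scan and before publish.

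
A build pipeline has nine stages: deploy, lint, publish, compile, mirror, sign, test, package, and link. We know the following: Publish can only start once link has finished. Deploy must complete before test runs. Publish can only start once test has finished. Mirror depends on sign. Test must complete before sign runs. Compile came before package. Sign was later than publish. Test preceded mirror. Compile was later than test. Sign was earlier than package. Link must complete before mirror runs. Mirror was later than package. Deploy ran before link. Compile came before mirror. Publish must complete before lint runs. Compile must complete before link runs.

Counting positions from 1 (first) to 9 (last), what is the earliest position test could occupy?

Deploy must come before test — 1 forced predecessor.
Nothing else is forced ahead of test, so its earliest slot is position 1 + 1 = 2.

2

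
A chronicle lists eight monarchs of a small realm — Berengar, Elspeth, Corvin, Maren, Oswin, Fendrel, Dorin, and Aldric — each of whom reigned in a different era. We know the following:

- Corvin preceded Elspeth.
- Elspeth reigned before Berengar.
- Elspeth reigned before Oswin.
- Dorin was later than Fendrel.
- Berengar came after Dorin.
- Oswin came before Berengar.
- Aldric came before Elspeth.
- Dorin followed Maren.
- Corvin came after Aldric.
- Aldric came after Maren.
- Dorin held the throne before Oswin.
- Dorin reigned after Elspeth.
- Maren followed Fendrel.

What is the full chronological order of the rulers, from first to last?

Fendrel, Maren, Aldric, Corvin, Elspeth, Dorin, Oswin, Berengar

The constraints fix every adjacent pair, so only one ordering works:
Fendrel → Maren → Aldric → Corvin → Elspeth → Dorin → Oswin → Berengar.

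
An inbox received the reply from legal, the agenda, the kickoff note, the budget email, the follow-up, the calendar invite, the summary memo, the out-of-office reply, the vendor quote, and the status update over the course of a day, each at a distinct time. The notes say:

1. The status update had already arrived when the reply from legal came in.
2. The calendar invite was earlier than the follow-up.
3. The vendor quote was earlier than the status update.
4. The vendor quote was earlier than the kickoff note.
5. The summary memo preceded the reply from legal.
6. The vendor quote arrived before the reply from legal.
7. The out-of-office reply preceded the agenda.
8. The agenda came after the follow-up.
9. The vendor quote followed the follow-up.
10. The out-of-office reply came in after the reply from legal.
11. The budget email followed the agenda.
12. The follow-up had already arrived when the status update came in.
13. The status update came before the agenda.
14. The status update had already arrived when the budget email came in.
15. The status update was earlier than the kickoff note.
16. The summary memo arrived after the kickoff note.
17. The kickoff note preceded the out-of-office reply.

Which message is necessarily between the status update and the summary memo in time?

Tracing the constraints gives the status update → the kickoff note → the summary memo, so the kickoff note sits after the status update and before the summary memo.
No other message is forced both after the status update and before the summary memo.

the kickoff note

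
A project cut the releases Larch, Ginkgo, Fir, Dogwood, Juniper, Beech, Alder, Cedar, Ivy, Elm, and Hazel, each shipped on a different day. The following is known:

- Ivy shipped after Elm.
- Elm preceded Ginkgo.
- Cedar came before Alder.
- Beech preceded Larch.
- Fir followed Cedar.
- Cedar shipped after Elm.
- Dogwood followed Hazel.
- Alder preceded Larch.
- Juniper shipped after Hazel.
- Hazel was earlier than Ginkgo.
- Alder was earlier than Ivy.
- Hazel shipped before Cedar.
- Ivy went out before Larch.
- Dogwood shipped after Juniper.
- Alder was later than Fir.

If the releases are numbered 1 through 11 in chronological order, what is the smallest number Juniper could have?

Hazel must come before Juniper — 1 forced predecessor.
Nothing else is forced ahead of Juniper, so its earliest slot is position 1 + 1 = 2.

2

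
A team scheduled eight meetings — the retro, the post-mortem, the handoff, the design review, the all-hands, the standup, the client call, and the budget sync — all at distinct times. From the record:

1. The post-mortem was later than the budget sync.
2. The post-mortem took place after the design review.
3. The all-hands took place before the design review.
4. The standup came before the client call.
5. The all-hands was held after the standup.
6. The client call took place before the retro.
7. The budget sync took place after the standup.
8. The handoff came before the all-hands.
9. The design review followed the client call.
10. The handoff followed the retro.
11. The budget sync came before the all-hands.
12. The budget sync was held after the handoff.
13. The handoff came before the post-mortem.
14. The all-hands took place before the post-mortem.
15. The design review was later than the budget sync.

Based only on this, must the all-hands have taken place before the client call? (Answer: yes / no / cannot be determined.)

Tracing the constraints gives the client call → the retro → the handoff → the all-hands, so the client call must come before the all-hands.
That means the all-hands cannot be before the client call.

no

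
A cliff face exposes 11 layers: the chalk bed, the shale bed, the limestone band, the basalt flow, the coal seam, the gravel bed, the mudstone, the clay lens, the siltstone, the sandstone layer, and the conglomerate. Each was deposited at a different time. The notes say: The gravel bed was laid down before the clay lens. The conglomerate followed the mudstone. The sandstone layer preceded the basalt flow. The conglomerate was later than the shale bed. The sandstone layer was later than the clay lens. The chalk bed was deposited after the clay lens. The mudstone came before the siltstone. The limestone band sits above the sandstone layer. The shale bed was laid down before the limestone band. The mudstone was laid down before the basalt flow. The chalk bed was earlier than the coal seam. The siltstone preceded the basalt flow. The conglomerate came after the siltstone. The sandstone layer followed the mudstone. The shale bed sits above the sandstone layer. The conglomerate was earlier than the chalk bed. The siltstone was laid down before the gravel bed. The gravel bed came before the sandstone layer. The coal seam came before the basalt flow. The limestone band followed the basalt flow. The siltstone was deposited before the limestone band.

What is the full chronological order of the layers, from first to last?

the mudstone, the siltstone, the gravel bed, the clay lens, the sandstone layer, the shale bed, the conglomerate, the chalk bed, the coal seam, the basalt flow, the limestone band

The constraints fix every adjacent pair, so only one ordering works:
the mudstone → the siltstone → the gravel bed → the clay lens → the sandstone layer → the shale bed → the conglomerate → the chalk bed → the coal seam → the basalt flow → the limestone band.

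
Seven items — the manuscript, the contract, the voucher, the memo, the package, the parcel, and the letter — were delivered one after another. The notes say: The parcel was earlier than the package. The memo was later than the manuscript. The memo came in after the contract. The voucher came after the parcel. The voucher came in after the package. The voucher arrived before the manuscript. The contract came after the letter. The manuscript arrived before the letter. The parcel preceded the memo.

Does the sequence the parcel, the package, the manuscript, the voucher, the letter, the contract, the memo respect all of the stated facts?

no

The constraints require the voucher before the manuscript, but in the proposed sequence the manuscript appears ahead of the voucher. That one violation is enough.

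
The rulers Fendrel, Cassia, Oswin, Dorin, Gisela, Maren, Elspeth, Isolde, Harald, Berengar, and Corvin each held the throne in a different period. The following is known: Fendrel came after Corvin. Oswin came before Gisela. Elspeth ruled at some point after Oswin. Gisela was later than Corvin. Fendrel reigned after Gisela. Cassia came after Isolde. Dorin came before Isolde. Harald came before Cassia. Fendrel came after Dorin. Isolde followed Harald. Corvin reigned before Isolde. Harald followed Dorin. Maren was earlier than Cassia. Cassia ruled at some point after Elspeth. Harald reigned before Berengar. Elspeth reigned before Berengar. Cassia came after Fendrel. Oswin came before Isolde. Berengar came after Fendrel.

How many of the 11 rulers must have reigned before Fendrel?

Directly stated before Fendrel: Corvin, Dorin, and Gisela.
Oswin reaches Fendrel via Oswin → Gisela → Fendrel.
That's Corvin, Dorin, Gisela, and Oswin — 4 in all.

4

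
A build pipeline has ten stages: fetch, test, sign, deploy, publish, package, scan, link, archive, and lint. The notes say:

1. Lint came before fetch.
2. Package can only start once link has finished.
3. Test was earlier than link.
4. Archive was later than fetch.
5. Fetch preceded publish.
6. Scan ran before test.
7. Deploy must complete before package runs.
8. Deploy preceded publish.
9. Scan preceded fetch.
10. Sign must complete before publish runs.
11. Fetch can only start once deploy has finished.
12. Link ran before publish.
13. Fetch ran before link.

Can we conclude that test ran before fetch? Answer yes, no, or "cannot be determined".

cannot be determined

No chain of stated constraints runs from test to fetch, and none runs from fetch to test either.
So the relative order of test and fetch is not fixed by the given facts.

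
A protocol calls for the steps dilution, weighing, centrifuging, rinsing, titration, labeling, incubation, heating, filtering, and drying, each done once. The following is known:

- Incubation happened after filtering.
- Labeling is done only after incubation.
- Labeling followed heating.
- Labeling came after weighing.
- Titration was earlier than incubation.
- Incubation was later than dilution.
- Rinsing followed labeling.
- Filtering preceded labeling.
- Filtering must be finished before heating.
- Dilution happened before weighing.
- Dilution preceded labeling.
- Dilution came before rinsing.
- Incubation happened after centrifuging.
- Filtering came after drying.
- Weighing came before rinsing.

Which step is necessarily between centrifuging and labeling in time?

incubation

Tracing the constraints gives centrifuging → incubation → labeling, so incubation sits after centrifuging and before labeling.
No other step is forced both after centrifuging and before labeling.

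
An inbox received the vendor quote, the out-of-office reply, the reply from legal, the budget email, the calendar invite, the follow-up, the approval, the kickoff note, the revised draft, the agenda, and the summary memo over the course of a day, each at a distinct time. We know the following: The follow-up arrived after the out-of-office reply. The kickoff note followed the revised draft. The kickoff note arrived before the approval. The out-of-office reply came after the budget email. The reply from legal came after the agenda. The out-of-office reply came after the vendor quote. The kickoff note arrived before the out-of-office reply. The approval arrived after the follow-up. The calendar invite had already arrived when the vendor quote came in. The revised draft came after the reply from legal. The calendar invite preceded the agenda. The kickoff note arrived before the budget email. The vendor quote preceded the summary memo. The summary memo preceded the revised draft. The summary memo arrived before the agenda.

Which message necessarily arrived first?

the calendar invite

The calendar invite has a chain of constraints placing it before every other message, so the calendar invite must be first.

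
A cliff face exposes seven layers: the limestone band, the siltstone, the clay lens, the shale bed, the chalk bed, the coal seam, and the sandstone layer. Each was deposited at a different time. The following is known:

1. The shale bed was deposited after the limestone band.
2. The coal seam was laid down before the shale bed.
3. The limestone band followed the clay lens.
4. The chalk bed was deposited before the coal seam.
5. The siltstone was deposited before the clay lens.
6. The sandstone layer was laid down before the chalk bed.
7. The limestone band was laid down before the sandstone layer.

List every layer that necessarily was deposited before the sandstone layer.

the clay lens, the limestone band, the siltstone

Directly stated before the sandstone layer: the limestone band.
The clay lens reaches the sandstone layer via the clay lens → the limestone band → the sandstone layer.
The siltstone reaches the sandstone layer via the siltstone → the clay lens → the limestone band → the sandstone layer.
No chain forces the coal seam (or any of the others) ahead of the sandstone layer.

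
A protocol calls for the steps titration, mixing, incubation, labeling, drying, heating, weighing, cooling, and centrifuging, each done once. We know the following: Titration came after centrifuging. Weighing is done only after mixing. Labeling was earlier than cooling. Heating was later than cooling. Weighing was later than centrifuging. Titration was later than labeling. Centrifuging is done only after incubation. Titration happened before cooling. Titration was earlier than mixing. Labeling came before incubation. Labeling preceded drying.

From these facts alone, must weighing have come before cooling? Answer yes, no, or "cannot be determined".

cannot be determined

No chain of stated constraints runs from weighing to cooling, and none runs from cooling to weighing either.
So the relative order of weighing and cooling is not fixed by the given facts.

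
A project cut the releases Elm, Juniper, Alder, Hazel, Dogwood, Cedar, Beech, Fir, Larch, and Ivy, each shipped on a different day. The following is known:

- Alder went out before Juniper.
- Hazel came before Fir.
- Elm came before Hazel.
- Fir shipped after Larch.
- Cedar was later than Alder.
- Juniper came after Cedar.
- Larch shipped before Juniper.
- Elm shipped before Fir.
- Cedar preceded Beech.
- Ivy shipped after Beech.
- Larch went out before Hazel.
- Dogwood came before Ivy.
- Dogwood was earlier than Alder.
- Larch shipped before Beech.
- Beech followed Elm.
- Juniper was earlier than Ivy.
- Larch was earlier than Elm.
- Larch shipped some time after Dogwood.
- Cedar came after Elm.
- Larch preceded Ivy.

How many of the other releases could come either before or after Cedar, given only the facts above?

Forced before Cedar: Alder, Dogwood, Elm, and Larch; forced after Cedar: Beech, Ivy, and Juniper.
That leaves Fir and Hazel with no forced order relative to Cedar — 2.

2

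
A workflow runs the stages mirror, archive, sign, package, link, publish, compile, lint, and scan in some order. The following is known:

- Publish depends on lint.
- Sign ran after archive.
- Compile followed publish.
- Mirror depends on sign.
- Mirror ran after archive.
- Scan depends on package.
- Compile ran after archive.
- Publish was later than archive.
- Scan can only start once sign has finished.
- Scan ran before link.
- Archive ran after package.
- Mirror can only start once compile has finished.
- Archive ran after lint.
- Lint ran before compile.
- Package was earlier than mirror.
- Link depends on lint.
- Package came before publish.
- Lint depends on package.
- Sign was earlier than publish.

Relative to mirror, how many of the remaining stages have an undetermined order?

2

Forced before mirror: archive, compile, lint, package, publish, and sign.
That leaves link and scan with no forced order relative to mirror — 2.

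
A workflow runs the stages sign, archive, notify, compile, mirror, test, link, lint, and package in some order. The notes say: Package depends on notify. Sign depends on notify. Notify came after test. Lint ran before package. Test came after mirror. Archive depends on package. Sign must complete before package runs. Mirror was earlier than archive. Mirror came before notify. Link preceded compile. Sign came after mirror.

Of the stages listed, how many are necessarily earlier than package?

5

Directly stated before package: lint, notify, and sign.
Mirror reaches package via mirror → sign → package.
Test reaches package via test → notify → package.
No chain forces archive (or any of the others) ahead of package.
That's lint, mirror, notify, sign, and test — 5 in all.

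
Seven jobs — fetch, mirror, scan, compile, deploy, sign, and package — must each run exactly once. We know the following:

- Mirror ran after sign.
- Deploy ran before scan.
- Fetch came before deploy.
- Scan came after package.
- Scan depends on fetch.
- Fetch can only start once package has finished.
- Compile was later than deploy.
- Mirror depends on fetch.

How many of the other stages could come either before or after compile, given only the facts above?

3

Forced before compile: deploy, fetch, and package.
That leaves mirror, scan, and sign with no forced order relative to compile — 3.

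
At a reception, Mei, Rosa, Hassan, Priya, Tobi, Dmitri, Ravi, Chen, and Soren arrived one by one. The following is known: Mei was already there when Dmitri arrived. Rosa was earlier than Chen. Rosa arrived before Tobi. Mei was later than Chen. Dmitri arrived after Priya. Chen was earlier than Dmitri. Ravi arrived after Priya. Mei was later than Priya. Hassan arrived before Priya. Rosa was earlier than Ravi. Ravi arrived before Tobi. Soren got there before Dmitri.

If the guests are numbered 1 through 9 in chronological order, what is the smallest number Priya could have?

2

Hassan must come before Priya — 1 forced predecessor.
Nothing else is forced ahead of Priya, so their earliest slot is position 1 + 1 = 2.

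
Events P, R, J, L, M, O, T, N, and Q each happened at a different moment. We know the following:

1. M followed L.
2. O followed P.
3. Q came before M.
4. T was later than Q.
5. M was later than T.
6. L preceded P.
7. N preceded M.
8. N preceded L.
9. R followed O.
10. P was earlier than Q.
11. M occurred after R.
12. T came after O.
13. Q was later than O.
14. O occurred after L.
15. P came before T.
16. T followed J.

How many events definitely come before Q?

4

Directly stated before Q: O and P.
L reaches Q via L → P → Q.
N reaches Q via N → L → P → Q.
That's L, N, O, and P — 4 in all.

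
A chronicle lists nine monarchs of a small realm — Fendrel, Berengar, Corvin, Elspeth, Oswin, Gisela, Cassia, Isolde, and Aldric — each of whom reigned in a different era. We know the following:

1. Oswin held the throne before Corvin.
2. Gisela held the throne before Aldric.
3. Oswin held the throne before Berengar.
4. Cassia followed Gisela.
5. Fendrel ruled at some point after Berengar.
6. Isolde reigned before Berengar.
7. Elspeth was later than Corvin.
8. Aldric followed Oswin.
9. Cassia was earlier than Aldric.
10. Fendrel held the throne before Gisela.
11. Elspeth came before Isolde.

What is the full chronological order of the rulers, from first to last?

The constraints fix every adjacent pair, so only one ordering works:
Oswin → Corvin → Elspeth → Isolde → Berengar → Fendrel → Gisela → Cassia → Aldric.

Oswin, Corvin, Elspeth, Isolde, Berengar, Fendrel, Gisela, Cassia, Aldric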